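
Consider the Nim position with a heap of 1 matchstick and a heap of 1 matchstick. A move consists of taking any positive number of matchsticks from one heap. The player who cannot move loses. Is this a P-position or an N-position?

P-position

Compute the nim-sum pairwise:
1 XOR 1 = 0
The nim-sum is 0, so this is a P-position: the player to move is in a losing position under optimal play.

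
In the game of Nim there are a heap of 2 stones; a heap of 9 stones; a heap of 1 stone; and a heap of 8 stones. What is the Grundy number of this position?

2

Compute the nim-sum pairwise:
2 ^ 9 = 11
11 ^ 1 = 10
10 ^ 8 = 2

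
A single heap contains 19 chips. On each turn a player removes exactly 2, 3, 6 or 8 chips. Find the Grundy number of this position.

0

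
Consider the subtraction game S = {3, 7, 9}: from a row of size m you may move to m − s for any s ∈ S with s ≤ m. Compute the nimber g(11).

3

Build the Grundy sequence with g(k) = mex{g(k−s) : s ∈ {3, 7, 9}, s ≤ k}:
g(0) = mex{} = 0
g(1) = mex{} = 0
g(2) = mex{} = 0
g(3) = mex{0} = 1
g(4) = mex{0} = 1
g(5) = mex{0} = 1
g(6) = mex{1} = 0
g(7) = mex{0,1} = 2
g(8) = mex{0,1} = 2
g(9) = mex{0} = 1
g(10) = mex{0,1,2} = 3
g(11) = mex{0,1,2} = 3
So g(11) = 3.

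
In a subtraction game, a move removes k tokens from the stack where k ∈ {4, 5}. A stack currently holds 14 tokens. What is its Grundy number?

1

Grundy values for subtraction set {4, 5}:
g(0) = mex{} = 0
g(1) = mex{} = 0
g(2) = mex{} = 0
g(3) = mex{} = 0
g(4) = mex{0} = 1
g(5) = mex{0} = 1
g(6) = mex{0} = 1
g(7) = mex{0} = 1
g(8) = mex{0,1} = 2
g(9) = mex{1} = 0
g(10) = mex{1} = 0
g(11) = mex{1} = 0
g(12) = mex{1,2} = 0
g(13) = mex{0,2} = 1
g(14) = mex{0} = 1
So g(14) = 1.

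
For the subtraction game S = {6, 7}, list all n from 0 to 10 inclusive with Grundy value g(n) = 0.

0, 1, 2, 3, 4, 5

Grundy values for subtraction set {6, 7}:
g(0) = mex{} = 0
g(1) = mex{} = 0
g(2) = mex{} = 0
g(3) = mex{} = 0
g(4) = mex{} = 0
g(5) = mex{} = 0
g(6) = mex{0} = 1
g(7) = mex{0} = 1
g(8) = mex{0} = 1
g(9) = mex{0} = 1
g(10) = mex{0} = 1
The P-positions (g = 0) in 0..10 are 0, 1, 2, 3, 4, 5.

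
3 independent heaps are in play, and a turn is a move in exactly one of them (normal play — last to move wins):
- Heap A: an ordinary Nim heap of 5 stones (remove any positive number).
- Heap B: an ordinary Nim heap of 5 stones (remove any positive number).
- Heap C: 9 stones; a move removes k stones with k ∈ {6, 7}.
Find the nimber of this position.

Heap A is a plain Nim heap of size 5, so its Grundy value is 5.
Heap B is a plain Nim heap of size 5, so its Grundy value is 5.
For heap C, compute g(0), g(1), … with moves {6, 7}:
g(0) = mex{} = 0
g(1) = mex{} = 0
g(2) = mex{} = 0
g(3) = mex{} = 0
g(4) = mex{} = 0
g(5) = mex{} = 0
g(6) = mex{0} = 1
g(7) = mex{0} = 1
g(8) = mex{0} = 1
g(9) = mex{0} = 1
So g(9) = 1.
By the Sprague-Grundy theorem, the Grundy value of a sum of independent games is the XOR of the component values.
Combined value = 5 ⊕ 5 ⊕ 1 = 1.

1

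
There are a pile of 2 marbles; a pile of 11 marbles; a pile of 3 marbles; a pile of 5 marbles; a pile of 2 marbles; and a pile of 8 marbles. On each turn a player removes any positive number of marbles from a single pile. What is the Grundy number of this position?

Compute the nim-sum pairwise:
2 ^ 11 = 9
9 ^ 3 = 10
10 ^ 5 = 15
15 ^ 2 = 13
13 ^ 8 = 5

5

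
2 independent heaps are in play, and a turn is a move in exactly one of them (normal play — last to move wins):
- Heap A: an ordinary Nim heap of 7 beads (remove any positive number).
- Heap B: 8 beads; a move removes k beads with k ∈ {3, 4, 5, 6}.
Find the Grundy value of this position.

5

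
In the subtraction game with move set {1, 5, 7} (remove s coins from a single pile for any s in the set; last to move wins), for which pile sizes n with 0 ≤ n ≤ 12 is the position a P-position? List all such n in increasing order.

Compute g(0), g(1), … for moves {1, 5, 7}:
g(0) = mex{} = 0
g(1) = mex{0} = 1
g(2) = mex{1} = 0
g(3) = mex{0} = 1
g(4) = mex{1} = 0
g(5) = mex{0} = 1
g(6) = mex{1} = 0
g(7) = mex{0} = 1
g(8) = mex{1} = 0
g(9) = mex{0} = 1
g(10) = mex{1} = 0
g(11) = mex{0} = 1
g(12) = mex{1} = 0
The P-positions (g = 0) in 0..12 are 0, 2, 4, 6, 8, 10, 12.

0, 2, 4, 6, 8, 10, 12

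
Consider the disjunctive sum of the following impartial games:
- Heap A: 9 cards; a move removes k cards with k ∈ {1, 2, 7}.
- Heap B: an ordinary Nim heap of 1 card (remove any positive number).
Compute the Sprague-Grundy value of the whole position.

1

For heap A, compute g(0), g(1), … with moves {1, 2, 7}:
k:     0  1  2  3  4  5  6  7  8  9
g(k):  0  1  2  0  1  2  0  1  2  0
So g(9) = 0.
Heap B is a plain Nim heap of size 1, so its Grundy value is 1.
The value of a disjunctive sum is the nim-sum of the parts.
Combined value = 0 XOR 1 = 1.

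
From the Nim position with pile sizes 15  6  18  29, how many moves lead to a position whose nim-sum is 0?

3

Nim-sum: 15 XOR 6 XOR 18 XOR 29 = 6.
The overall nim-sum is X = 6. A pile of size p has a winning move iff p XOR X < p (reduce it to p XOR X).
  15: 15 XOR 6 = 9 < 15 — winning move (to 9).
  6: 6 XOR 6 = 0 < 6 — winning move (to 0).
  18: 18 XOR 6 = 20 ≥ 18 — no move.
  29: 29 XOR 6 = 27 < 29 — winning move (to 27).
That gives 3 winning moves.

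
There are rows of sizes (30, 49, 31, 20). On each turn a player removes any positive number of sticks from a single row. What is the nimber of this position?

36

Bitwise XOR of the heap sizes:
  011110  (30)
  110001  (49)
  011111  (31)
  010100  (20)
  ------
  100100  (36)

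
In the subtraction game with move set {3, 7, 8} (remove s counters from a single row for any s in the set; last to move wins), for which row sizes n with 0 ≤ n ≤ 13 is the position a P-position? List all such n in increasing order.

0, 1, 2, 6, 11, 12

Compute g(0), g(1), … for moves {3, 7, 8}:
g(0) = mex{} = 0
g(1) = mex{} = 0
g(2) = mex{} = 0
g(3) = mex{0} = 1
g(4) = mex{0} = 1
g(5) = mex{0} = 1
g(6) = mex{1} = 0
g(7) = mex{0,1} = 2
g(8) = mex{0,1} = 2
g(9) = mex{0} = 1
g(10) = mex{0,1,2} = 3
g(11) = mex{1,2} = 0
g(12) = mex{1} = 0
g(13) = mex{0,1,3} = 2
The P-positions (g = 0) in 0..13 are 0, 1, 2, 6, 11, 12.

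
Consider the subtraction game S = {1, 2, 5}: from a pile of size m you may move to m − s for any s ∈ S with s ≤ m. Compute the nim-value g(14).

Compute g(0), g(1), … for moves {1, 2, 5}:
k:     0  1  2  3  4  5  6  7  8  9 10 11 12 13 14
g(k):  0  1  2  0  1  2  0  1  2  0  1  2  0  1  2
So g(14) = 2.

2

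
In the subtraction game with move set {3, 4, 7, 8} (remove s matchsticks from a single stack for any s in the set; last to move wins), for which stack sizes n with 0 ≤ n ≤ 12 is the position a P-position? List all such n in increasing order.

Build the Grundy sequence with g(k) = mex{g(k−s) : s ∈ {3, 4, 7, 8}, s ≤ k}:
k:     0  1  2  3  4  5  6  7  8  9 10 11 12
g(k):  0  0  0  1  1  1  2  2  2  3  3  0  0
The P-positions (g = 0) in 0..12 are 0, 1, 2, 11, 12.

0, 1, 2, 11, 12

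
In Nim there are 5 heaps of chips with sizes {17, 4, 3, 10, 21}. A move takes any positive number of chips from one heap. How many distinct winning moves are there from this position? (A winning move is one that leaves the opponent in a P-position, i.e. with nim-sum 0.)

1

Compute the nim-sum pairwise:
17 XOR 4 = 21
21 XOR 3 = 22
22 XOR 10 = 28
28 XOR 21 = 9
The overall nim-sum is X = 9. A heap of size p has a winning move iff p XOR X < p (reduce it to p XOR X).
  17: 17 XOR 9 = 24 ≥ 17 — no move.
  4: 4 XOR 9 = 13 ≥ 4 — no move.
  3: 3 XOR 9 = 10 ≥ 3 — no move.
  10: 10 XOR 9 = 3 < 10 — winning move (to 3).
  21: 21 XOR 9 = 28 ≥ 21 — no move.
That gives 1 winning move.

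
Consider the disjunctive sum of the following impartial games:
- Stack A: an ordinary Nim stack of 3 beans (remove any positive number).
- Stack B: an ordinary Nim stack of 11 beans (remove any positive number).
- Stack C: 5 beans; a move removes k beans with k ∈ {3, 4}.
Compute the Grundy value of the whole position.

9

Stack A is a plain Nim stack of size 3, so its Grundy value is 3.
Stack B is a plain Nim stack of size 11, so its Grundy value is 11.
Grundy values for stack C (subtraction set {3, 4}):
g(0) = mex{} = 0
g(1) = mex{} = 0
g(2) = mex{} = 0
g(3) = mex{0} = 1
g(4) = mex{0} = 1
g(5) = mex{0} = 1
So g(5) = 1.
The value of a disjunctive sum is the nim-sum of the parts.
Combined value = 3 ⊕ 11 ⊕ 1 = 9.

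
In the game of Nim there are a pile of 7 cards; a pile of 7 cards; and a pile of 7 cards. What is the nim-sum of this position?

Compute the nim-sum pairwise:
7 XOR 7 = 0
0 XOR 7 = 7

7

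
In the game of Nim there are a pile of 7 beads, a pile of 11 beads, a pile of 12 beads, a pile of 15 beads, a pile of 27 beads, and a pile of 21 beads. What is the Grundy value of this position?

1

Compute the nim-sum pairwise:
7 XOR 11 = 12
12 XOR 12 = 0
0 XOR 15 = 15
15 XOR 27 = 20
20 XOR 21 = 1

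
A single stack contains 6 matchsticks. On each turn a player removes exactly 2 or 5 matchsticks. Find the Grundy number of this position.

Build the Grundy sequence with g(k) = mex{g(k−s) : s ∈ {2, 5}, s ≤ k}:
k:     0  1  2  3  4  5  6
g(k):  0  0  1  1  0  2  1
So g(6) = 1.

1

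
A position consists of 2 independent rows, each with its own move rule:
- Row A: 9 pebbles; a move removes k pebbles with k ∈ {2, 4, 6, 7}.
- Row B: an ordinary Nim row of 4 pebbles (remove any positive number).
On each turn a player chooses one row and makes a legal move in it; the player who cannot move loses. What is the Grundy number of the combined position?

For row A, compute g(0), g(1), … with moves {2, 4, 6, 7}:
k:     0  1  2  3  4  5  6  7  8  9
g(k):  0  0  1  1  2  2  3  3  4  0
So g(9) = 0.
Row B is a plain Nim row of size 4, so its Grundy value is 4.
The value of a disjunctive sum is the nim-sum of the parts.
Combined value = 0 ⊕ 4 = 4.

4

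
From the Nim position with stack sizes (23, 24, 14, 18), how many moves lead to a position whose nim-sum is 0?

3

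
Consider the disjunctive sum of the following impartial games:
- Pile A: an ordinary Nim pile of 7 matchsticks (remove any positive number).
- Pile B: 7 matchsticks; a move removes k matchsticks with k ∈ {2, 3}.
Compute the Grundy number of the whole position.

6

Pile A is a plain Nim pile of size 7, so its Grundy value is 7.
Grundy values for pile B (subtraction set {2, 3}):
k:     0  1  2  3  4  5  6  7
g(k):  0  0  1  1  2  0  0  1
So g(7) = 1.
By the Sprague-Grundy theorem, the Grundy value of a sum of independent games is the XOR of the component values.
Combined value = 7 ⊕ 1 = 6.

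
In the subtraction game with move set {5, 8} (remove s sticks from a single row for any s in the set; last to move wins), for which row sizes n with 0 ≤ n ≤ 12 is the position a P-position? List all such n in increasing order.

0, 1, 2, 3, 4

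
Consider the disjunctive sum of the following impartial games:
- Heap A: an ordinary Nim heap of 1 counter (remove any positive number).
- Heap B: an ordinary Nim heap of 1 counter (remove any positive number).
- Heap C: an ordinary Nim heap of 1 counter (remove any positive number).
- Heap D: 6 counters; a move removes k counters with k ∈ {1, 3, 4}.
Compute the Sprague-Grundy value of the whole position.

Heap A is a plain Nim heap of size 1, so its Grundy value is 1.
Heap B is a plain Nim heap of size 1, so its Grundy value is 1.
Heap C is a plain Nim heap of size 1, so its Grundy value is 1.
Grundy values for heap D (subtraction set {1, 3, 4}):
k:     0  1  2  3  4  5  6
g(k):  0  1  0  1  2  3  2
So g(6) = 2.
The value of a disjunctive sum is the nim-sum of the parts.
Combined value = 1 XOR 1 XOR 1 XOR 2 = 3.

3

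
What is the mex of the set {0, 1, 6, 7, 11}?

2

The values 0, 1 are all present; 2 is the first non-negative integer missing from the set.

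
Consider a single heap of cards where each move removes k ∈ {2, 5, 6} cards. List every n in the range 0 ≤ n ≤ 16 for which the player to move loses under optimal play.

0, 1, 4, 8, 11, 12, 15

Grundy values for subtraction set {2, 5, 6}:
k:     0  1  2  3  4  5  6  7  8  9 10 11 12 13 14 15 16
g(k):  0  0  1  1  0  2  1  3  0  2  1  0  0  1  1  0  2
The P-positions (g = 0) in 0..16 are 0, 1, 4, 8, 11, 12, 15.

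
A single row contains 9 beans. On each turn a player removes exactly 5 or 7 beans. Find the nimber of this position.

Grundy values for subtraction set {5, 7}:
k:     0  1  2  3  4  5  6  7  8  9
g(k):  0  0  0  0  0  1  1  1  1  1
So g(9) = 1.

1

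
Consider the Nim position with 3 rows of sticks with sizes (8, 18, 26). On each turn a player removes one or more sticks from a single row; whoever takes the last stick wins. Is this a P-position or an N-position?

Bitwise XOR of the heap sizes:
  01000  (8)
  10010  (18)
  11010  (26)
  -----
  00000  (0)
The nim-sum is 0, so this is a P-position: the player to move is in a losing position under optimal play.

P-position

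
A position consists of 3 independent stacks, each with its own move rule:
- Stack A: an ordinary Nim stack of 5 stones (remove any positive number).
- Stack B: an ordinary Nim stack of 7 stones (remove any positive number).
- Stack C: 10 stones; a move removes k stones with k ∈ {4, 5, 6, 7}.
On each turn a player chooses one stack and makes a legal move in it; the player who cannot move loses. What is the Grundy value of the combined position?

Stack A is a plain Nim stack of size 5, so its Grundy value is 5.
Stack B is a plain Nim stack of size 7, so its Grundy value is 7.
Build the Grundy sequence for stack C with g(k) = mex{g(k−s) : s ∈ {4, 5, 6, 7}, s ≤ k}:
k:     0  1  2  3  4  5  6  7  8  9 10
g(k):  0  0  0  0  1  1  1  1  2  2  2
So g(10) = 2.
By the Sprague-Grundy theorem, the Grundy value of a sum of independent games is the XOR of the component values.
Combined value = 5 XOR 7 XOR 2 = 0.

0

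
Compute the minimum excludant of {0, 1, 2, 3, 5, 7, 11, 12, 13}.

4

The values 0, 1, 2, 3 are all present; 4 is the first non-negative integer missing from the set.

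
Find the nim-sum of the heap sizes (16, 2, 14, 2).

Compute the nim-sum pairwise:
16 ^ 2 = 18
18 ^ 14 = 28
28 ^ 2 = 30

30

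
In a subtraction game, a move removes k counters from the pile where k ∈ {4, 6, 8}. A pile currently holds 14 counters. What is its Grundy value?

0

Compute g(0), g(1), … for moves {4, 6, 8}:
k:     0  1  2  3  4  5  6  7  8  9 10 11 12 13 14
g(k):  0  0  0  0  1  1  1  1  2  2  2  2  0  0  0
So g(14) = 0.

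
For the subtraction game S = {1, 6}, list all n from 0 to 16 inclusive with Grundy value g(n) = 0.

0, 2, 4, 7, 9, 11, 14, 16

Build the Grundy sequence with g(k) = mex{g(k−s) : s ∈ {1, 6}, s ≤ k}:
k:     0  1  2  3  4  5  6  7  8  9 10 11 12 13 14 15 16
g(k):  0  1  0  1  0  1  2  0  1  0  1  0  1  2  0  1  0
The P-positions (g = 0) in 0..16 are 0, 2, 4, 7, 9, 11, 14, 16.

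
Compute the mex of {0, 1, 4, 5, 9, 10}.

2

The values 0, 1 are all present; 2 is the first non-negative integer missing from the set.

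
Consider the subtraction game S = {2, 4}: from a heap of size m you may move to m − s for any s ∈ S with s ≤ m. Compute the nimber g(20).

Build the Grundy sequence with g(k) = mex{g(k−s) : s ∈ {2, 4}, s ≤ k}:
k:     0  1  2  3  4  5  6  7  8  9 10 11 12 13 14 15 16 17 18 19 20
g(k):  0  0  1  1  2  2  0  0  1  1  2  2  0  0  1  1  2  2  0  0  1
So g(20) = 1.

1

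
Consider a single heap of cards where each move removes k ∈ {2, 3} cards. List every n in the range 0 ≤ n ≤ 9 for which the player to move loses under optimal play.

Grundy values for subtraction set {2, 3}:
k:     0  1  2  3  4  5  6  7  8  9
g(k):  0  0  1  1  2  0  0  1  1  2
The P-positions (g = 0) in 0..9 are 0, 1, 5, 6.

0, 1, 5, 6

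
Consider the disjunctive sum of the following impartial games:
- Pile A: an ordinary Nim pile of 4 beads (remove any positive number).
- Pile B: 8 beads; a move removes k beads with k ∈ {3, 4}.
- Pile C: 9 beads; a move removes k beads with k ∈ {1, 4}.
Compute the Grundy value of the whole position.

Pile A is a plain Nim pile of size 4, so its Grundy value is 4.
For pile B, compute g(0), g(1), … with moves {3, 4}:
k:     0  1  2  3  4  5  6  7  8
g(k):  0  0  0  1  1  1  2  0  0
So g(8) = 0.
Build the Grundy sequence for pile C with g(k) = mex{g(k−s) : s ∈ {1, 4}, s ≤ k}:
g(0) = mex{} = 0
g(1) = mex{0} = 1
g(2) = mex{1} = 0
g(3) = mex{0} = 1
g(4) = mex{0,1} = 2
g(5) = mex{1,2} = 0
g(6) = mex{0} = 1
g(7) = mex{1} = 0
g(8) = mex{0,2} = 1
g(9) = mex{0,1} = 2
So g(9) = 2.
The value of a disjunctive sum is the nim-sum of the parts.
Combined value = 4 XOR 0 XOR 2 = 6.

6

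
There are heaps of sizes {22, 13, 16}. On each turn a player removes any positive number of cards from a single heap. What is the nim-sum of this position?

11

Write each in binary and XOR column by column:
  10110  (22)
  01101  (13)
  10000  (16)
  -----
  01011  (11)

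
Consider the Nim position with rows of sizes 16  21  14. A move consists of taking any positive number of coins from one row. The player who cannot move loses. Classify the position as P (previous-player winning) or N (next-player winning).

Compute the nim-sum pairwise:
16 ⊕ 21 = 5
5 ⊕ 14 = 11
The nim-sum is 11 ≠ 0, so this is an N-position: the player to move can win.

N-position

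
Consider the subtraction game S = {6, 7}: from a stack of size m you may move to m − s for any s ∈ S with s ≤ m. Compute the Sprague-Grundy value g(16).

0

Build the Grundy sequence with g(k) = mex{g(k−s) : s ∈ {6, 7}, s ≤ k}:
k:     0  1  2  3  4  5  6  7  8  9 10 11 12 13 14 15 16
g(k):  0  0  0  0  0  0  1  1  1  1  1  1  2  0  0  0  0
So g(16) = 0.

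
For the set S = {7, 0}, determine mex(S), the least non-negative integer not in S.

1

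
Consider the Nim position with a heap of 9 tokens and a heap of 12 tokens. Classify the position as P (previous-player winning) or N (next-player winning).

N-position

Nim-sum: 9 ⊕ 12 = 5.
The nim-sum is 5 ≠ 0, so this is an N-position: the player to move can win.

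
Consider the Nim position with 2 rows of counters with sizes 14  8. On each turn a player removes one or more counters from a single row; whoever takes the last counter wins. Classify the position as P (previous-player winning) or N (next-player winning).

Nim-sum: 14 ⊕ 8 = 6.
The nim-sum is 6 ≠ 0, so this is an N-position: the player to move can win.

N-position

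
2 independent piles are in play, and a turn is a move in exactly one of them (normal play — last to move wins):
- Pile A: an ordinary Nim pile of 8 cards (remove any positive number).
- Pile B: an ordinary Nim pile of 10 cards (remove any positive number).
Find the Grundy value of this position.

Pile A is a plain Nim pile of size 8, so its Grundy value is 8.
Pile B is a plain Nim pile of size 10, so its Grundy value is 10.
By the Sprague-Grundy theorem, the Grundy value of a sum of independent games is the XOR of the component values.
Combined value = 8 XOR 10 = 2.

2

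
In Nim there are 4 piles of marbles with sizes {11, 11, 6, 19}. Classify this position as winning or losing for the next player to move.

In binary:
  01011  (11)
  01011  (11)
  00110  (6)
  10011  (19)
  -----
  10101  (21)
The nim-sum is 21 ≠ 0, so this is an N-position: the player to move can win.

Winning position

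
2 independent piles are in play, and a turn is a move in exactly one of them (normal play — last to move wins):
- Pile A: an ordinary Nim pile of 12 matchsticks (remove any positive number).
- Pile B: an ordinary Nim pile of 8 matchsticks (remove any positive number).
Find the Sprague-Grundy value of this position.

Pile A is a plain Nim pile of size 12, so its Grundy value is 12.
Pile B is a plain Nim pile of size 8, so its Grundy value is 8.
By the Sprague-Grundy theorem, the Grundy value of a sum of independent games is the XOR of the component values.
Combined value = 12 XOR 8 = 4.

4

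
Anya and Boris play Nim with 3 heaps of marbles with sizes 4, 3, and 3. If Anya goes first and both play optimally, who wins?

Nim-sum: 4 ^ 3 ^ 3 = 4.
The nim-sum is 4 ≠ 0, so this is an N-position: the player to move can win; Anya has a winning move.

Anya wins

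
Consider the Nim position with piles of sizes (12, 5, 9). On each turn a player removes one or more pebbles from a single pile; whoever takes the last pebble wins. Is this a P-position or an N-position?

P-position

Write each in binary and XOR column by column:
  1100  (12)
  0101  (5)
  1001  (9)
  ----
  0000  (0)
The nim-sum is 0, so this is a P-position: the player to move is in a losing position under optimal play.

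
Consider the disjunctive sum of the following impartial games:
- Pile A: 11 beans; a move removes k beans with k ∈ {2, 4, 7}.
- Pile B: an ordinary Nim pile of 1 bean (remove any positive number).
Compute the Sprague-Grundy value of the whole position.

0

Build the Grundy sequence for pile A with g(k) = mex{g(k−s) : s ∈ {2, 4, 7}, s ≤ k}:
k:     0  1  2  3  4  5  6  7  8  9 10 11
g(k):  0  0  1  1  2  2  0  3  1  0  2  1
So g(11) = 1.
Pile B is a plain Nim pile of size 1, so its Grundy value is 1.
By the Sprague-Grundy theorem, the Grundy value of a sum of independent games is the XOR of the component values.
Combined value = 1 ⊕ 1 = 0.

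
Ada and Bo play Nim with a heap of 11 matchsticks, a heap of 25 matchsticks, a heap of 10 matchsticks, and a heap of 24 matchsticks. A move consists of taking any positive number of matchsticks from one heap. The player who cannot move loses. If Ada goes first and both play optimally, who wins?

Bo wins

Compute the nim-sum pairwise:
11 ^ 25 = 18
18 ^ 10 = 24
24 ^ 24 = 0
The nim-sum is 0, so this is a P-position: the player to move is in a losing position under optimal play; Ada is about to move from it and so loses — Bo wins.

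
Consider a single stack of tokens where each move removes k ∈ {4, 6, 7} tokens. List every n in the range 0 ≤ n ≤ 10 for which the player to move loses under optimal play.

0, 1, 2, 3

Grundy values for subtraction set {4, 6, 7}:
k:     0  1  2  3  4  5  6  7  8  9 10
g(k):  0  0  0  0  1  1  1  1  2  2  2
The P-positions (g = 0) in 0..10 are 0, 1, 2, 3.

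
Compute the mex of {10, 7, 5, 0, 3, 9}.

1

0 is in the set but 1 is not, so the mex is 1.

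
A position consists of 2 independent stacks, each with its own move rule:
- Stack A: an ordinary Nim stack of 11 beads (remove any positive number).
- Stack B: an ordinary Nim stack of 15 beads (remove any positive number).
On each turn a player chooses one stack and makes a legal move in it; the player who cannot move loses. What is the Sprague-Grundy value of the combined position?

4

Stack A is a plain Nim stack of size 11, so its Grundy value is 11.
Stack B is a plain Nim stack of size 15, so its Grundy value is 15.
The value of a disjunctive sum is the nim-sum of the parts.
Combined value = 11 XOR 15 = 4.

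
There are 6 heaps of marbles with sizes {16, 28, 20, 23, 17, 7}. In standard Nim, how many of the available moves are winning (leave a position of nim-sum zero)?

Nim-sum: 16 XOR 28 XOR 20 XOR 23 XOR 17 XOR 7 = 25.
The overall nim-sum is X = 25. A heap of size p has a winning move iff p XOR X < p (reduce it to p XOR X).
  16: 16 XOR 25 = 9 < 16 — winning move (to 9).
  28: 28 XOR 25 = 5 < 28 — winning move (to 5).
  20: 20 XOR 25 = 13 < 20 — winning move (to 13).
  23: 23 XOR 25 = 14 < 23 — winning move (to 14).
  17: 17 XOR 25 = 8 < 17 — winning move (to 8).
  7: 7 XOR 25 = 30 ≥ 7 — no move.
That gives 5 winning moves.

5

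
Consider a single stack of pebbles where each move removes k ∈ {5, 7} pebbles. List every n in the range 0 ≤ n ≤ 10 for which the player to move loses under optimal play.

0, 1, 2, 3, 4

Compute g(0), g(1), … for moves {5, 7}:
k:     0  1  2  3  4  5  6  7  8  9 10
g(k):  0  0  0  0  0  1  1  1  1  1  2
The P-positions (g = 0) in 0..10 are 0, 1, 2, 3, 4.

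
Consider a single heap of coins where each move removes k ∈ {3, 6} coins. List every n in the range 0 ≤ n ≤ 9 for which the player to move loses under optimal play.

0, 1, 2, 9

Grundy values for subtraction set {3, 6}:
k:     0  1  2  3  4  5  6  7  8  9
g(k):  0  0  0  1  1  1  2  2  2  0
The P-positions (g = 0) in 0..9 are 0, 1, 2, 9.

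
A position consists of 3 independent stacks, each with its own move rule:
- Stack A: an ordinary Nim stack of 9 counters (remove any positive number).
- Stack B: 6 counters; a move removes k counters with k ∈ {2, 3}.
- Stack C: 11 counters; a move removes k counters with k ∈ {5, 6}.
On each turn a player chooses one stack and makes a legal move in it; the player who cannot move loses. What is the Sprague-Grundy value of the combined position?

9

Stack A is a plain Nim stack of size 9, so its Grundy value is 9.
Grundy values for stack B (subtraction set {2, 3}):
g(0) = mex{} = 0
g(1) = mex{} = 0
g(2) = mex{0} = 1
g(3) = mex{0} = 1
g(4) = mex{0,1} = 2
g(5) = mex{1} = 0
g(6) = mex{1,2} = 0
So g(6) = 0.
Grundy values for stack C (subtraction set {5, 6}):
g(0) = mex{} = 0
g(1) = mex{} = 0
g(2) = mex{} = 0
g(3) = mex{} = 0
g(4) = mex{} = 0
g(5) = mex{0} = 1
g(6) = mex{0} = 1
g(7) = mex{0} = 1
g(8) = mex{0} = 1
g(9) = mex{0} = 1
g(10) = mex{0,1} = 2
g(11) = mex{1} = 0
So g(11) = 0.
By the Sprague-Grundy theorem, the Grundy value of a sum of independent games is the XOR of the component values.
Combined value = 9 XOR 0 XOR 0 = 9.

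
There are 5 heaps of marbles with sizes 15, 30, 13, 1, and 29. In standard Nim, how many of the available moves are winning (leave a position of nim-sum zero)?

0

In binary:
  01111  (15)
  11110  (30)
  01101  (13)
  00001  (1)
  11101  (29)
  -----
  00000  (0)
The nim-sum is already 0, so every move leaves a nonzero nim-sum — there are no winning moves.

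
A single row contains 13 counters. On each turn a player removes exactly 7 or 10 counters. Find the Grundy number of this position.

Build the Grundy sequence with g(k) = mex{g(k−s) : s ∈ {7, 10}, s ≤ k}:
k:     0  1  2  3  4  5  6  7  8  9 10 11 12 13
g(k):  0  0  0  0  0  0  0  1  1  1  1  1  1  1
So g(13) = 1.

1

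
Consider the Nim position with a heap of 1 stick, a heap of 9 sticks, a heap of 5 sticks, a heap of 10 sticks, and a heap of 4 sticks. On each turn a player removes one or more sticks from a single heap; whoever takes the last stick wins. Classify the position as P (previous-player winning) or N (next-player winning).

Compute the nim-sum pairwise:
1 ⊕ 9 = 8
8 ⊕ 5 = 13
13 ⊕ 10 = 7
7 ⊕ 4 = 3
The nim-sum is 3 ≠ 0, so this is an N-position: the player to move can win.

N-position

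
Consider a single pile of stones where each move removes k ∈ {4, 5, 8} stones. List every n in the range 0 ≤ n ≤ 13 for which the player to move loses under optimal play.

0, 1, 2, 3, 12, 13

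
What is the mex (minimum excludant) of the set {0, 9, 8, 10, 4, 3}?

0 is in the set but 1 is not, so the mex is 1.

1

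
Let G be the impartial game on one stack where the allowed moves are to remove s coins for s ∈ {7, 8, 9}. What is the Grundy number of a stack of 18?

0

Grundy values for subtraction set {7, 8, 9}:
k:     0  1  2  3  4  5  6  7  8  9 10 11 12 13 14 15 16 17 18
g(k):  0  0  0  0  0  0  0  1  1  1  1  1  1  1  2  2  0  0  0
So g(18) = 0.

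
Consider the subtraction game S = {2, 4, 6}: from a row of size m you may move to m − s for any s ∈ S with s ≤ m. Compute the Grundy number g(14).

Grundy values for subtraction set {2, 4, 6}:
k:     0  1  2  3  4  5  6  7  8  9 10 11 12 13 14
g(k):  0  0  1  1  2  2  3  3  0  0  1  1  2  2  3
So g(14) = 3.

3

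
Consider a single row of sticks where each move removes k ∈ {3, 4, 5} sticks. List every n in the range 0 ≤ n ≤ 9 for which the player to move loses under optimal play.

0, 1, 2, 8, 9

Build the Grundy sequence with g(k) = mex{g(k−s) : s ∈ {3, 4, 5}, s ≤ k}:
k:     0  1  2  3  4  5  6  7  8  9
g(k):  0  0  0  1  1  1  2  2  0  0
The P-positions (g = 0) in 0..9 are 0, 1, 2, 8, 9.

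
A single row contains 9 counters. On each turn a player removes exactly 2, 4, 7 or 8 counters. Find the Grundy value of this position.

4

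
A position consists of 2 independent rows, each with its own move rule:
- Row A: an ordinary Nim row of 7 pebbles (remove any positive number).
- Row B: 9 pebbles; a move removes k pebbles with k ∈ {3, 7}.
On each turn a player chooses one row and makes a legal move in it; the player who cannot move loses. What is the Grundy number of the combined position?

Row A is a plain Nim row of size 7, so its Grundy value is 7.
Grundy values for row B (subtraction set {3, 7}):
k:     0  1  2  3  4  5  6  7  8  9
g(k):  0  0  0  1  1  1  0  2  2  1
So g(9) = 1.
By the Sprague-Grundy theorem, the Grundy value of a sum of independent games is the XOR of the component values.
Combined value = 7 XOR 1 = 6.

6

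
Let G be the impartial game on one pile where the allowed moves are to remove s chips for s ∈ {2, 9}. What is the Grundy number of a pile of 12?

Compute g(0), g(1), … for moves {2, 9}:
g(0) = mex{} = 0
g(1) = mex{} = 0
g(2) = mex{0} = 1
g(3) = mex{0} = 1
g(4) = mex{1} = 0
g(5) = mex{1} = 0
g(6) = mex{0} = 1
g(7) = mex{0} = 1
g(8) = mex{1} = 0
g(9) = mex{0,1} = 2
g(10) = mex{0} = 1
g(11) = mex{1,2} = 0
g(12) = mex{1} = 0
So g(12) = 0.

0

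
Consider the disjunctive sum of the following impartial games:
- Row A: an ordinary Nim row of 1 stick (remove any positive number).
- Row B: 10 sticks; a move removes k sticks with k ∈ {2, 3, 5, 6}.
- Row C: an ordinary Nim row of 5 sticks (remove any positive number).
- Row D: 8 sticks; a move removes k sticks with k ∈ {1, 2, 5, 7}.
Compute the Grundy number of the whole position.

Row A is a plain Nim row of size 1, so its Grundy value is 1.
Grundy values for row B (subtraction set {2, 3, 5, 6}):
k:     0  1  2  3  4  5  6  7  8  9 10
g(k):  0  0  1  1  2  2  3  3  0  0  1
So g(10) = 1.
Row C is a plain Nim row of size 5, so its Grundy value is 5.
Build the Grundy sequence for row D with g(k) = mex{g(k−s) : s ∈ {1, 2, 5, 7}, s ≤ k}:
k:     0  1  2  3  4  5  6  7  8
g(k):  0  1  2  0  1  2  0  1  2
So g(8) = 2.
By the Sprague-Grundy theorem, the Grundy value of a sum of independent games is the XOR of the component values.
Combined value = 1 ⊕ 1 ⊕ 5 ⊕ 2 = 7.

7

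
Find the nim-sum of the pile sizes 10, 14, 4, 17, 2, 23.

In binary:
  01010  (10)
  01110  (14)
  00100  (4)
  10001  (17)
  00010  (2)
  10111  (23)
  -----
  00100  (4)

4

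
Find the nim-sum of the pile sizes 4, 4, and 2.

Nim-sum: 4 XOR 4 XOR 2 = 2.

2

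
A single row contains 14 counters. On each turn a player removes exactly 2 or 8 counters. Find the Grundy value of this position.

0

Grundy values for subtraction set {2, 8}:
k:     0  1  2  3  4  5  6  7  8  9 10 11 12 13 14
g(k):  0  0  1  1  0  0  1  1  2  2  0  0  1  1  0
So g(14) = 0.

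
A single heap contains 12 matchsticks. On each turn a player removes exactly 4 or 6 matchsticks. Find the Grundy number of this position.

Grundy values for subtraction set {4, 6}:
k:     0  1  2  3  4  5  6  7  8  9 10 11 12
g(k):  0  0  0  0  1  1  1  1  2  2  0  0  0
So g(12) = 0.

0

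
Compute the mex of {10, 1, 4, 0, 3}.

The values 0, 1 are all present; 2 is the first non-negative integer missing from the set.

2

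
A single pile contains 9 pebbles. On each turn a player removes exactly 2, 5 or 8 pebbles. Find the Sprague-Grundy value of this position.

1

Compute g(0), g(1), … for moves {2, 5, 8}:
k:     0  1  2  3  4  5  6  7  8  9
g(k):  0  0  1  1  0  2  1  0  2  1
So g(9) = 1.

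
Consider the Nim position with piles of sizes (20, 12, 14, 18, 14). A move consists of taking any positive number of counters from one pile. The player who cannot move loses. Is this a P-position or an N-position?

N-position

Compute the nim-sum pairwise:
20 ⊕ 12 = 24
24 ⊕ 14 = 22
22 ⊕ 18 = 4
4 ⊕ 14 = 10
The nim-sum is 10 ≠ 0, so this is an N-position: the player to move can win.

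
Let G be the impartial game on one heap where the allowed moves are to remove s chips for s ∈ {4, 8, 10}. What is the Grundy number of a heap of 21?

Build the Grundy sequence with g(k) = mex{g(k−s) : s ∈ {4, 8, 10}, s ≤ k}:
k:     0  1  2  3  4  5  6  7  8  9 10 11 12 13 14 15 16 17 18 19 20 21
g(k):  0  0  0  0  1  1  1  1  2  2  2  2  3  3  0  0  0  0  1  1  1  1
So g(21) = 1.

1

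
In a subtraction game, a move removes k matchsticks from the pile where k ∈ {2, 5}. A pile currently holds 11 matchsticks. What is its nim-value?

Build the Grundy sequence with g(k) = mex{g(k−s) : s ∈ {2, 5}, s ≤ k}:
g(0) = mex{} = 0
g(1) = mex{} = 0
g(2) = mex{0} = 1
g(3) = mex{0} = 1
g(4) = mex{1} = 0
g(5) = mex{0,1} = 2
g(6) = mex{0} = 1
g(7) = mex{1,2} = 0
g(8) = mex{1} = 0
g(9) = mex{0} = 1
g(10) = mex{0,2} = 1
g(11) = mex{1} = 0
So g(11) = 0.

0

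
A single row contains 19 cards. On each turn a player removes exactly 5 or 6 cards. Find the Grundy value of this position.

1

Build the Grundy sequence with g(k) = mex{g(k−s) : s ∈ {5, 6}, s ≤ k}:
k:     0  1  2  3  4  5  6  7  8  9 10 11 12 13 14 15 16 17 18 19
g(k):  0  0  0  0  0  1  1  1  1  1  2  0  0  0  0  0  1  1  1  1
So g(19) = 1.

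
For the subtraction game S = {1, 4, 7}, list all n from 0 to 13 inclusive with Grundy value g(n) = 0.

0, 2, 5, 8, 10, 13

Grundy values for subtraction set {1, 4, 7}:
g(0) = mex{} = 0
g(1) = mex{0} = 1
g(2) = mex{1} = 0
g(3) = mex{0} = 1
g(4) = mex{0,1} = 2
g(5) = mex{1,2} = 0
g(6) = mex{0} = 1
g(7) = mex{0,1} = 2
g(8) = mex{1,2} = 0
g(9) = mex{0} = 1
g(10) = mex{1} = 0
g(11) = mex{0,2} = 1
g(12) = mex{0,1} = 2
g(13) = mex{1,2} = 0
The P-positions (g = 0) in 0..13 are 0, 2, 5, 8, 10, 13.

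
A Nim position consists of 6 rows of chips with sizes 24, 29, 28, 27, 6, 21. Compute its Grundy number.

17

Compute the nim-sum pairwise:
24 XOR 29 = 5
5 XOR 28 = 25
25 XOR 27 = 2
2 XOR 6 = 4
4 XOR 21 = 17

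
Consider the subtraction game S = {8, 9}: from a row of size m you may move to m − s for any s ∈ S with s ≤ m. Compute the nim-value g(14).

1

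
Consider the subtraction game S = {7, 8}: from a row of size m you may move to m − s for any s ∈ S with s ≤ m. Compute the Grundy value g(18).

Compute g(0), g(1), … for moves {7, 8}:
k:     0  1  2  3  4  5  6  7  8  9 10 11 12 13 14 15 16 17 18
g(k):  0  0  0  0  0  0  0  1  1  1  1  1  1  1  2  0  0  0  0
So g(18) = 0.

0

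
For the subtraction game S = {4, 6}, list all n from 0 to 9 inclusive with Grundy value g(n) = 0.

Build the Grundy sequence with g(k) = mex{g(k−s) : s ∈ {4, 6}, s ≤ k}:
g(0) = mex{} = 0
g(1) = mex{} = 0
g(2) = mex{} = 0
g(3) = mex{} = 0
g(4) = mex{0} = 1
g(5) = mex{0} = 1
g(6) = mex{0} = 1
g(7) = mex{0} = 1
g(8) = mex{0,1} = 2
g(9) = mex{0,1} = 2
The P-positions (g = 0) in 0..9 are 0, 1, 2, 3.

0, 1, 2, 3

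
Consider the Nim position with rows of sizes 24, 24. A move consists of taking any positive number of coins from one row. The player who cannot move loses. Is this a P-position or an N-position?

P-position

Nim-sum: 24 ⊕ 24 = 0.
The nim-sum is 0, so this is a P-position: the player to move is in a losing position under optimal play.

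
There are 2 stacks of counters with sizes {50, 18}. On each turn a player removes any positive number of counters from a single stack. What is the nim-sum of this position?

32

Compute the nim-sum pairwise:
50 ⊕ 18 = 32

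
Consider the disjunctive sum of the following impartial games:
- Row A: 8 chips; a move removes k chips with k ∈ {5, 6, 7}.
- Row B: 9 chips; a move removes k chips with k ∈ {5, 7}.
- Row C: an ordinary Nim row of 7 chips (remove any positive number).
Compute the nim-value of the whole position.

For row A, compute g(0), g(1), … with moves {5, 6, 7}:
k:     0  1  2  3  4  5  6  7  8
g(k):  0  0  0  0  0  1  1  1  1
So g(8) = 1.
Build the Grundy sequence for row B with g(k) = mex{g(k−s) : s ∈ {5, 7}, s ≤ k}:
g(0) = mex{} = 0
g(1) = mex{} = 0
g(2) = mex{} = 0
g(3) = mex{} = 0
g(4) = mex{} = 0
g(5) = mex{0} = 1
g(6) = mex{0} = 1
g(7) = mex{0} = 1
g(8) = mex{0} = 1
g(9) = mex{0} = 1
So g(9) = 1.
Row C is a plain Nim row of size 7, so its Grundy value is 7.
The value of a disjunctive sum is the nim-sum of the parts.
Combined value = 1 XOR 1 XOR 7 = 7.

7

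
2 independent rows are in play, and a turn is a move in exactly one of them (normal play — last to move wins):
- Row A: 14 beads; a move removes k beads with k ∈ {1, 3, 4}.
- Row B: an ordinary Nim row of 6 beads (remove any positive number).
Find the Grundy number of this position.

For row A, compute g(0), g(1), … with moves {1, 3, 4}:
g(0) = mex{} = 0
g(1) = mex{0} = 1
g(2) = mex{1} = 0
g(3) = mex{0} = 1
g(4) = mex{0,1} = 2
g(5) = mex{0,1,2} = 3
g(6) = mex{0,1,3} = 2
g(7) = mex{1,2} = 0
g(8) = mex{0,2,3} = 1
g(9) = mex{1,2,3} = 0
g(10) = mex{0,2} = 1
g(11) = mex{0,1} = 2
g(12) = mex{0,1,2} = 3
g(13) = mex{0,1,3} = 2
g(14) = mex{1,2} = 0
So g(14) = 0.
Row B is a plain Nim row of size 6, so its Grundy value is 6.
The value of a disjunctive sum is the nim-sum of the parts.
Combined value = 0 ⊕ 6 = 6.

6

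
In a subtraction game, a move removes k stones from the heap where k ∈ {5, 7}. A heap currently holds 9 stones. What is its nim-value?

1

Build the Grundy sequence with g(k) = mex{g(k−s) : s ∈ {5, 7}, s ≤ k}:
k:     0  1  2  3  4  5  6  7  8  9
g(k):  0  0  0  0  0  1  1  1  1  1
So g(9) = 1.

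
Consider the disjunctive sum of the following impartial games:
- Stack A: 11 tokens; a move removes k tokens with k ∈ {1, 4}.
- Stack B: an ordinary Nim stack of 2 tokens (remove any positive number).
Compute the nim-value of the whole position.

3

Build the Grundy sequence for stack A with g(k) = mex{g(k−s) : s ∈ {1, 4}, s ≤ k}:
k:     0  1  2  3  4  5  6  7  8  9 10 11
g(k):  0  1  0  1  2  0  1  0  1  2  0  1
So g(11) = 1.
Stack B is a plain Nim stack of size 2, so its Grundy value is 2.
The value of a disjunctive sum is the nim-sum of the parts.
Combined value = 1 XOR 2 = 3.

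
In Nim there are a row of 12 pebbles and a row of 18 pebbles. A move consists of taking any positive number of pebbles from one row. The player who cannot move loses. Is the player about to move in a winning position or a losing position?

Winning position

Write each in binary and XOR column by column:
  01100  (12)
  10010  (18)
  -----
  11110  (30)
The nim-sum is 30 ≠ 0, so this is an N-position: the player to move can win.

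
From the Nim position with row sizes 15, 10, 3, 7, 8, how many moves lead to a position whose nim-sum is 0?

3

Nim-sum: 15 ⊕ 10 ⊕ 3 ⊕ 7 ⊕ 8 = 9.
The overall nim-sum is X = 9. A row of size p has a winning move iff p XOR X < p (reduce it to p XOR X).
  15: 15 XOR 9 = 6 < 15 — winning move (to 6).
  10: 10 XOR 9 = 3 < 10 — winning move (to 3).
  3: 3 XOR 9 = 10 ≥ 3 — no move.
  7: 7 XOR 9 = 14 ≥ 7 — no move.
  8: 8 XOR 9 = 1 < 8 — winning move (to 1).
That gives 3 winning moves.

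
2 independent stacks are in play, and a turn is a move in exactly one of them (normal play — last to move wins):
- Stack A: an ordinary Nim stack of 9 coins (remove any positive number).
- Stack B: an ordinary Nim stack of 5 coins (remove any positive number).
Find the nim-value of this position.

12

Stack A is a plain Nim stack of size 9, so its Grundy value is 9.
Stack B is a plain Nim stack of size 5, so its Grundy value is 5.
By the Sprague-Grundy theorem, the Grundy value of a sum of independent games is the XOR of the component values.
Combined value = 9 ⊕ 5 = 12.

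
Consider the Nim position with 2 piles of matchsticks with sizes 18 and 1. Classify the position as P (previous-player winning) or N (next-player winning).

Nim-sum: 18 ^ 1 = 19.
The nim-sum is 19 ≠ 0, so this is an N-position: the player to move can win.

N-position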